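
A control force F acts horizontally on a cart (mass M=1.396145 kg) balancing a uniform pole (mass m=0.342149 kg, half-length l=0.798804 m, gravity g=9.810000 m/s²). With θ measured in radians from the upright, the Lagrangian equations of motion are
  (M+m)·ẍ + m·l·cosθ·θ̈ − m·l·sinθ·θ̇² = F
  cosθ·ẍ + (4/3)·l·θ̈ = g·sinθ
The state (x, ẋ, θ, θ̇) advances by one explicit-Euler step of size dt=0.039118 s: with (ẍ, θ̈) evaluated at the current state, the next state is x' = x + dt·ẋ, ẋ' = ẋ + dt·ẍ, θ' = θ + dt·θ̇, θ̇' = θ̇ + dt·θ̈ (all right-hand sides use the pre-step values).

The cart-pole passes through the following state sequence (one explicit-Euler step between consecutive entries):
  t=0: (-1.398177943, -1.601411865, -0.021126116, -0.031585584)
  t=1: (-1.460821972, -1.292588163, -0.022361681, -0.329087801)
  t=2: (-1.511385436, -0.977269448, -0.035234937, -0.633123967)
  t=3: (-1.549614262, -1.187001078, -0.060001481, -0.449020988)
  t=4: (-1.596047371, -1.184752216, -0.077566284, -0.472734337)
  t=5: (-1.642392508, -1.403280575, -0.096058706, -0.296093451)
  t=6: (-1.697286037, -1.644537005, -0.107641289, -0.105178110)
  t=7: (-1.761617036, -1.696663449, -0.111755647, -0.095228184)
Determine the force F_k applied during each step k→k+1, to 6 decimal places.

F_0 = 11.645136 N
F_1 = 11.888828 N
F_2 = -8.030531 N
F_3 = -0.062145 N
F_4 = -8.475608 N
F_5 = -9.390720 N
F_6 = -2.246912 N

step 0→1:
  ẍ = (ẋ'−ẋ)/dt = (-1.292588163−-1.601411865)/0.039118 = 7.894670
  θ̈ = (θ̇'−θ̇)/dt = (-0.329087801−-0.031585584)/0.039118 = -7.605251
  sinθ=-0.021125, cosθ=0.999777
  F = (M+m)·ẍ + m·l·cosθ·θ̈ − m·l·sinθ·θ̇² = 13.723258 + -2.078127 − -0.000006 = 11.645136
step 1→2:
  ẍ = (ẋ'−ẋ)/dt = (-0.977269448−-1.292588163)/0.039118 = 8.060706
  θ̈ = (θ̇'−θ̇)/dt = (-0.633123967−-0.329087801)/0.039118 = -7.772283
  sinθ=-0.022360, cosθ=0.999750
  F = (M+m)·ẍ + m·l·cosθ·θ̈ − m·l·sinθ·θ̇² = 14.011878 + -2.123711 − -0.000662 = 11.888828
step 2→3:
  ẍ = (ẋ'−ẋ)/dt = (-1.187001078−-0.977269448)/0.039118 = -5.361512
  θ̈ = (θ̇'−θ̇)/dt = (-0.449020988−-0.633123967)/0.039118 = 4.706349
  sinθ=-0.035228, cosθ=0.999379
  F = (M+m)·ẍ + m·l·cosθ·θ̈ − m·l·sinθ·θ̇² = -9.319884 + 1.285494 − -0.003859 = -8.030531
step 3→4:
  ẍ = (ẋ'−ẋ)/dt = (-1.184752216−-1.187001078)/0.039118 = 0.057489
  θ̈ = (θ̇'−θ̇)/dt = (-0.472734337−-0.449020988)/0.039118 = -0.606200
  sinθ=-0.059965, cosθ=0.998200
  F = (M+m)·ẍ + m·l·cosθ·θ̈ − m·l·sinθ·θ̇² = 0.099933 + -0.165382 − -0.003304 = -0.062145
step 4→5:
  ẍ = (ẋ'−ẋ)/dt = (-1.403280575−-1.184752216)/0.039118 = -5.586389
  θ̈ = (θ̇'−θ̇)/dt = (-0.296093451−-0.472734337)/0.039118 = 4.515591
  sinθ=-0.077489, cosθ=0.996993
  F = (M+m)·ẍ + m·l·cosθ·θ̈ − m·l·sinθ·θ̇² = -9.710786 + 1.230445 − -0.004733 = -8.475608
step 5→6:
  ẍ = (ẋ'−ẋ)/dt = (-1.644537005−-1.403280575)/0.039118 = -6.167402
  θ̈ = (θ̇'−θ̇)/dt = (-0.105178110−-0.296093451)/0.039118 = 4.880499
  sinθ=-0.095911, cosθ=0.995390
  F = (M+m)·ẍ + m·l·cosθ·θ̈ − m·l·sinθ·θ̇² = -10.720758 + 1.327740 − -0.002298 = -9.390720
step 6→7:
  ẍ = (ẋ'−ẋ)/dt = (-1.696663449−-1.644537005)/0.039118 = -1.332544
  θ̈ = (θ̇'−θ̇)/dt = (-0.095228184−-0.105178110)/0.039118 = 0.254357
  sinθ=-0.107434, cosθ=0.994212
  F = (M+m)·ẍ + m·l·cosθ·θ̈ − m·l·sinθ·θ̇² = -2.316353 + 0.069116 − -0.000325 = -2.246912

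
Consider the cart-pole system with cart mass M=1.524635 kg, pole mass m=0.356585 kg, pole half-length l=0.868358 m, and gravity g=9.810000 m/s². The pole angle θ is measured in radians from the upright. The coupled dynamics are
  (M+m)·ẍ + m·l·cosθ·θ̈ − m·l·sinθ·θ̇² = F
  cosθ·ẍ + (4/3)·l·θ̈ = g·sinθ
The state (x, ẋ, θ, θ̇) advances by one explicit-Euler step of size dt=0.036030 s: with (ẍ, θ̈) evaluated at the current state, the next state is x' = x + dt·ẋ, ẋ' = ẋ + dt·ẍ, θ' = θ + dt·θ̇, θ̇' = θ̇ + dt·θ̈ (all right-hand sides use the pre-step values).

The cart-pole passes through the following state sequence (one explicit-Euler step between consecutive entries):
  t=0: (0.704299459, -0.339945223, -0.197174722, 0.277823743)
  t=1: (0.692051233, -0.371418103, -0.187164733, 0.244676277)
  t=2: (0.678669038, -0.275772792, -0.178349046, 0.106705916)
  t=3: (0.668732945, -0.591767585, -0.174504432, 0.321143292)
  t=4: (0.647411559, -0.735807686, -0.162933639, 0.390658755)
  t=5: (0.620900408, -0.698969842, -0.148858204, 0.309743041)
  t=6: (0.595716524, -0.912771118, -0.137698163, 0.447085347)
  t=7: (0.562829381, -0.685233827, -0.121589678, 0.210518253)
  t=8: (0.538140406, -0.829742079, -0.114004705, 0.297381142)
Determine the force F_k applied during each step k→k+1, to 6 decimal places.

F_0 = -1.917950 N
F_1 = 3.832324 N
F_2 = -14.684632 N
F_3 = -6.926818 N
F_4 = 1.244882 N
F_5 = -9.991442 N
F_6 = 9.874985 N
F_7 = -6.802495 N

step 0→1:
  ẍ = (ẋ'−ẋ)/dt = (-0.371418103−-0.339945223)/0.036030 = -0.873519
  θ̈ = (θ̇'−θ̇)/dt = (0.244676277−0.277823743)/0.036030 = -0.919996
  sinθ=-0.195900, cosθ=0.980624
  F = (M+m)·ẍ + m·l·cosθ·θ̈ − m·l·sinθ·θ̇² = -1.643281 + -0.279351 − -0.004682 = -1.917950
step 1→2:
  ẍ = (ẋ'−ẋ)/dt = (-0.275772792−-0.371418103)/0.036030 = 2.654602
  θ̈ = (θ̇'−θ̇)/dt = (0.106705916−0.244676277)/0.036030 = -3.829319
  sinθ=-0.186074, cosθ=0.982536
  F = (M+m)·ẍ + m·l·cosθ·θ̈ − m·l·sinθ·θ̇² = 4.993890 + -1.165016 − -0.003449 = 3.832324
step 2→3:
  ẍ = (ẋ'−ẋ)/dt = (-0.591767585−-0.275772792)/0.036030 = -8.770325
  θ̈ = (θ̇'−θ̇)/dt = (0.321143292−0.106705916)/0.036030 = 5.951634
  sinθ=-0.177405, cosθ=0.984138
  F = (M+m)·ẍ + m·l·cosθ·θ̈ − m·l·sinθ·θ̇² = -16.498910 + 1.813652 − -0.000625 = -14.684632
step 3→4:
  ẍ = (ẋ'−ẋ)/dt = (-0.735807686−-0.591767585)/0.036030 = -3.997782
  θ̈ = (θ̇'−θ̇)/dt = (0.390658755−0.321143292)/0.036030 = 1.929377
  sinθ=-0.173620, cosθ=0.984813
  F = (M+m)·ẍ + m·l·cosθ·θ̈ − m·l·sinθ·θ̇² = -7.520708 + 0.588346 − -0.005544 = -6.926818
step 4→5:
  ẍ = (ẋ'−ẋ)/dt = (-0.698969842−-0.735807686)/0.036030 = 1.022421
  θ̈ = (θ̇'−θ̇)/dt = (0.309743041−0.390658755)/0.036030 = -2.245787
  sinθ=-0.162214, cosθ=0.986756
  F = (M+m)·ẍ + m·l·cosθ·θ̈ − m·l·sinθ·θ̇² = 1.923400 + -0.686183 − -0.007666 = 1.244882
step 5→6:
  ẍ = (ẋ'−ẋ)/dt = (-0.912771118−-0.698969842)/0.036030 = -5.933979
  θ̈ = (θ̇'−θ̇)/dt = (0.447085347−0.309743041)/0.036030 = 3.811887
  sinθ=-0.148309, cosθ=0.988941
  F = (M+m)·ẍ + m·l·cosθ·θ̈ − m·l·sinθ·θ̇² = -11.163121 + 1.167273 − -0.004406 = -9.991442
step 6→7:
  ẍ = (ẋ'−ẋ)/dt = (-0.685233827−-0.912771118)/0.036030 = 6.315218
  θ̈ = (θ̇'−θ̇)/dt = (0.210518253−0.447085347)/0.036030 = -6.565837
  sinθ=-0.137263, cosθ=0.990535
  F = (M+m)·ẍ + m·l·cosθ·θ̈ − m·l·sinθ·θ̇² = 11.880314 + -2.013824 − -0.008496 = 9.874985
step 7→8:
  ẍ = (ẋ'−ẋ)/dt = (-0.829742079−-0.685233827)/0.036030 = -4.010776
  θ̈ = (θ̇'−θ̇)/dt = (0.297381142−0.210518253)/0.036030 = 2.410849
  sinθ=-0.121290, cosθ=0.992617
  F = (M+m)·ẍ + m·l·cosθ·θ̈ − m·l·sinθ·θ̇² = -7.545152 + 0.740992 − -0.001664 = -6.802495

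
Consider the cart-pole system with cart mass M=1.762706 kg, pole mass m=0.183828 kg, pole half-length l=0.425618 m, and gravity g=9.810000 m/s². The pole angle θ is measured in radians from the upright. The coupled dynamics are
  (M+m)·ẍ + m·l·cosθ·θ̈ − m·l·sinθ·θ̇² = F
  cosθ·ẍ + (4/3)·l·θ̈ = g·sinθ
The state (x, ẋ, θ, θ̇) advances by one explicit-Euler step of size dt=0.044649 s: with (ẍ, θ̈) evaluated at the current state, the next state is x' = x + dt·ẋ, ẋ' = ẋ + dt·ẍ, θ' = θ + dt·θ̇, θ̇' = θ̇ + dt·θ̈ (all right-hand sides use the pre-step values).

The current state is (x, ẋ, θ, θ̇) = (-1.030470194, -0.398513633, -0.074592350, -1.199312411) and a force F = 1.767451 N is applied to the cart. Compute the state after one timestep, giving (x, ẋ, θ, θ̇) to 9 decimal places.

sinθ=-0.074523197, cosθ=0.997219280
temp = (F + m·l·θ̇²·sinθ)/(M+m) = (1.767451 + -0.008386636)/1.946534 = 0.903690541
θ̈ = (g·sinθ − cosθ·temp)/(l·(4/3 − m·cos²θ/(M+m))) = -3.094201029
ẍ = temp − m·l·θ̈·cosθ/(M+m) = 1.027715431
Euler: x'=-1.030470194+0.044649·-0.398513633=-1.048263429, ẋ'=-0.398513633+0.044649·1.027715431=-0.352627167
       θ'=-0.074592350+0.044649·-1.199312411=-0.128140450, θ̇'=-1.199312411+0.044649·-3.094201029=-1.337465393

(-1.048263429, -0.352627167, -0.128140450, -1.337465393)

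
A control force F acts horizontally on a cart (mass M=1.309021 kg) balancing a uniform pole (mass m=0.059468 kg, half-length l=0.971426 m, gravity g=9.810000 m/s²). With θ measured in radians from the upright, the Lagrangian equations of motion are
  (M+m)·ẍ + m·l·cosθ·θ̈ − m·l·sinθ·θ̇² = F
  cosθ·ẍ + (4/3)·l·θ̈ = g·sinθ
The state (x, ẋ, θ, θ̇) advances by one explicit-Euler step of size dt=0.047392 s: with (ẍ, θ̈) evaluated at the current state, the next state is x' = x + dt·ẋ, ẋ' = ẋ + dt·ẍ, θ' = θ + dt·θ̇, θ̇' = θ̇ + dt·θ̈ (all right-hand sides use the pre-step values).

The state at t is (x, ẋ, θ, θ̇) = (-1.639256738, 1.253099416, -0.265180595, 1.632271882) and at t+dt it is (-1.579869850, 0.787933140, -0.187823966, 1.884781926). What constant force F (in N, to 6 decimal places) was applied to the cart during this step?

F = -13.094740 N

ẍ = (ẋ'−ẋ)/dt = (0.787933140−1.253099416)/0.047392 = -9.815291
θ̈ = (θ̇'−θ̇)/dt = (1.884781926−1.632271882)/0.047392 = 5.328115
sinθ=-0.262084, cosθ=0.965045
F = (M+m)·ẍ + m·l·cosθ·θ̈ − m·l·sinθ·θ̇² = -13.432118 + 0.297040 − -0.040338 = -13.094740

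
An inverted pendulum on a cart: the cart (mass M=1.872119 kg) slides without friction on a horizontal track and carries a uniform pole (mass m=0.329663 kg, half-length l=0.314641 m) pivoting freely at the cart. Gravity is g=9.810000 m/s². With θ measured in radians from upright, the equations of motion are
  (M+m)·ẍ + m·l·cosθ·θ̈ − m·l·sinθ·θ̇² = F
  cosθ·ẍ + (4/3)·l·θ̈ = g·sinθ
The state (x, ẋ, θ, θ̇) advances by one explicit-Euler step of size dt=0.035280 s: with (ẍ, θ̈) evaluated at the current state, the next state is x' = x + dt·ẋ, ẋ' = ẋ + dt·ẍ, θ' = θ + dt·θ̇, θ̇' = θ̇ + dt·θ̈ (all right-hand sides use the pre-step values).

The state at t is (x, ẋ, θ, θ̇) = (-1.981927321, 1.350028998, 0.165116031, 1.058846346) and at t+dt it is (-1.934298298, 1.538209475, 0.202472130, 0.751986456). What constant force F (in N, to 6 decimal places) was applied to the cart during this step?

F = 10.835083 N

ẍ = (ẋ'−ẋ)/dt = (1.538209475−1.350028998)/0.035280 = 5.333914
θ̈ = (θ̇'−θ̇)/dt = (0.751986456−1.058846346)/0.035280 = -8.697843
sinθ=0.164367, cosθ=0.986399
F = (M+m)·ẍ + m·l·cosθ·θ̈ − m·l·sinθ·θ̇² = 11.744115 + -0.889918 − 0.019115 = 10.835083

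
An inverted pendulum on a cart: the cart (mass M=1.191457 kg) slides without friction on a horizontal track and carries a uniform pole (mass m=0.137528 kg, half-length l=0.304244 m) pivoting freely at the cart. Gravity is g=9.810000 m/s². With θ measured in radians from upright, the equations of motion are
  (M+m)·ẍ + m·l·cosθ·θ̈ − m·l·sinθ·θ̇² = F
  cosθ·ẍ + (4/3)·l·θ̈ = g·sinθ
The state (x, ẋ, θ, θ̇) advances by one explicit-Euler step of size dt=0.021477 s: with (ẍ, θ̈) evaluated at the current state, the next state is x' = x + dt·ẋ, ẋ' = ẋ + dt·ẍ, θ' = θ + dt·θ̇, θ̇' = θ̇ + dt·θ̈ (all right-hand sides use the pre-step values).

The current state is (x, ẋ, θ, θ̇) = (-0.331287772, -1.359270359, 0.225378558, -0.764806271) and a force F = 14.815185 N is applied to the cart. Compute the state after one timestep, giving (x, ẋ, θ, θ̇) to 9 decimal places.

(-0.360480822, -1.104540878, 0.208952814, -1.260798096)

sinθ=0.223475362, cosθ=0.974709579
temp = (F + m·l·θ̇²·sinθ)/(M+m) = (14.815185 + 0.005469475)/1.328985 = 11.151859860
θ̈ = (g·sinθ − cosθ·temp)/(l·(4/3 − m·cos²θ/(M+m))) = -23.094092498
ẍ = temp − m·l·θ̈·cosθ/(M+m) = 11.860570911
Euler: x'=-0.331287772+0.021477·-1.359270359=-0.360480822, ẋ'=-1.359270359+0.021477·11.860570911=-1.104540878
       θ'=0.225378558+0.021477·-0.764806271=0.208952814, θ̇'=-0.764806271+0.021477·-23.094092498=-1.260798096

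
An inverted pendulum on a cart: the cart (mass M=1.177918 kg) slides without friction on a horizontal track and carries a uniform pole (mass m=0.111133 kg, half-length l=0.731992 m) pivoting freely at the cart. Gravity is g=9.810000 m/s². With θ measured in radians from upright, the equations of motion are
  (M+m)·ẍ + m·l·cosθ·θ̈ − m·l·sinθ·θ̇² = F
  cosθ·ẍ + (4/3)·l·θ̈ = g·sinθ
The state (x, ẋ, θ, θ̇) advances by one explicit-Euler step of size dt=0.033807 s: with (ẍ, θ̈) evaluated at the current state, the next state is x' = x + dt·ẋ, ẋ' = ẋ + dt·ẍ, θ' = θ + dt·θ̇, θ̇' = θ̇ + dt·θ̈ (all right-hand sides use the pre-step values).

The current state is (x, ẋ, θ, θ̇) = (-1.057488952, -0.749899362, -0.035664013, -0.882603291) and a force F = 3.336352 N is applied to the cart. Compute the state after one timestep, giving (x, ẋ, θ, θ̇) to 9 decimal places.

(-1.082840800, -0.655605121, -0.065502182, -0.991272126)

sinθ=-0.035656453, cosθ=0.999364106
temp = (F + m·l·θ̇²·sinθ)/(M+m) = (3.336352 + -0.002259533)/1.289051 = 2.586470564
θ̈ = (g·sinθ − cosθ·temp)/(l·(4/3 − m·cos²θ/(M+m))) = -3.214388594
ẍ = temp − m·l·θ̈·cosθ/(M+m) = 2.789192805
Euler: x'=-1.057488952+0.033807·-0.749899362=-1.082840800, ẋ'=-0.749899362+0.033807·2.789192805=-0.655605121
       θ'=-0.035664013+0.033807·-0.882603291=-0.065502182, θ̇'=-0.882603291+0.033807·-3.214388594=-0.991272126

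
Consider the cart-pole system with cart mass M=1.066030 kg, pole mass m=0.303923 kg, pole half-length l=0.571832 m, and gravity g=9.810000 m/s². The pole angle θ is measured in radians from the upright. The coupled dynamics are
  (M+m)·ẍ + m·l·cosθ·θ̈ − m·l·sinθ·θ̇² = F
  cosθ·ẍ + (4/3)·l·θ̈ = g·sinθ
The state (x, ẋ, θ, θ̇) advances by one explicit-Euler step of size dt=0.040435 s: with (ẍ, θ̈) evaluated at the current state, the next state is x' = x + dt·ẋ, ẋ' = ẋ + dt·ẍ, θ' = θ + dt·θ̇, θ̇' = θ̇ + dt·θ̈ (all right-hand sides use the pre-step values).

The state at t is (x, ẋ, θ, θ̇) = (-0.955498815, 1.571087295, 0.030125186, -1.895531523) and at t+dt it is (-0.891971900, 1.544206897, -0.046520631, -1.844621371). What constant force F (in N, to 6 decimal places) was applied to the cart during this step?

ẍ = (ẋ'−ẋ)/dt = (1.544206897−1.571087295)/0.040435 = -0.664780
θ̈ = (θ̇'−θ̇)/dt = (-1.844621371−-1.895531523)/0.040435 = 1.259062
sinθ=0.030121, cosθ=0.999546
F = (M+m)·ẍ + m·l·cosθ·θ̈ − m·l·sinθ·θ̇² = -0.910718 + 0.218717 − 0.018809 = -0.710810

F = -0.710810 N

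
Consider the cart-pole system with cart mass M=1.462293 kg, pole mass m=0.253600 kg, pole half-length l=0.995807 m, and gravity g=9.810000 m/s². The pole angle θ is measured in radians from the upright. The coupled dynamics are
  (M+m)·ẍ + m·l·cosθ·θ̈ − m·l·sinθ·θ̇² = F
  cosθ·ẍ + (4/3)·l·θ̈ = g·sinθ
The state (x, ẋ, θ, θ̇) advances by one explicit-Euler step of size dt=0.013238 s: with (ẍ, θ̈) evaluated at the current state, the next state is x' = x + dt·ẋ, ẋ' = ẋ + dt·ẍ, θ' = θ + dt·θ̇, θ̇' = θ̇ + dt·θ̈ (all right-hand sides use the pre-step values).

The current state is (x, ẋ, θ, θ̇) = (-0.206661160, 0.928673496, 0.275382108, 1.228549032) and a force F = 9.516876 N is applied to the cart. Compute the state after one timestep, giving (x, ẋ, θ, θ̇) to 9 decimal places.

(-0.194367380, 1.007187973, 0.291645640, 1.198238926)

sinθ=0.271914667, cosθ=0.962321367
temp = (F + m·l·θ̇²·sinθ)/(M+m) = (9.516876 + 0.103643494)/1.715893 = 5.606712944
θ̈ = (g·sinθ − cosθ·temp)/(l·(4/3 − m·cos²θ/(M+m))) = -2.289628778
ẍ = temp − m·l·θ̈·cosθ/(M+m) = 5.930992393
Euler: x'=-0.206661160+0.013238·0.928673496=-0.194367380, ẋ'=0.928673496+0.013238·5.930992393=1.007187973
       θ'=0.275382108+0.013238·1.228549032=0.291645640, θ̇'=1.228549032+0.013238·-2.289628778=1.198238926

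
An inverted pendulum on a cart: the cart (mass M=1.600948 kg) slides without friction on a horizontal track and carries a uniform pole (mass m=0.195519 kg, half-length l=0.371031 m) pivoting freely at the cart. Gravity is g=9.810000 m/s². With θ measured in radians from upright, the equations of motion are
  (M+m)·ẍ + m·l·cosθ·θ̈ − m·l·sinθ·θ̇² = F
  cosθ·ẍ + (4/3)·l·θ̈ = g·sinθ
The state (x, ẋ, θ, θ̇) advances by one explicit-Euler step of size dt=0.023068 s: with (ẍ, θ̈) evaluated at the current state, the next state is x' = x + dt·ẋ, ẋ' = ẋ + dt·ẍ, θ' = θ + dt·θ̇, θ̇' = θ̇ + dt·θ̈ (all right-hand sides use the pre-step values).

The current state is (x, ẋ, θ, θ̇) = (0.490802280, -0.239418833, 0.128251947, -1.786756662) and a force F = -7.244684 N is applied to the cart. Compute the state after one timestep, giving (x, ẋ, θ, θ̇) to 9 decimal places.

sinθ=0.127900643, cosθ=0.991786986
temp = (F + m·l·θ̇²·sinθ)/(M+m) = (-7.244684 + 0.029621204)/1.796467 = -4.016251229
θ̈ = (g·sinθ − cosθ·temp)/(l·(4/3 − m·cos²θ/(M+m))) = 11.512345146
ẍ = temp − m·l·θ̈·cosθ/(M+m) = -4.477316198
Euler: x'=0.490802280+0.023068·-0.239418833=0.485279366, ẋ'=-0.239418833+0.023068·-4.477316198=-0.342701563
       θ'=0.128251947+0.023068·-1.786756662=0.087035044, θ̇'=-1.786756662+0.023068·11.512345146=-1.521189884

(0.485279366, -0.342701563, 0.087035044, -1.521189884)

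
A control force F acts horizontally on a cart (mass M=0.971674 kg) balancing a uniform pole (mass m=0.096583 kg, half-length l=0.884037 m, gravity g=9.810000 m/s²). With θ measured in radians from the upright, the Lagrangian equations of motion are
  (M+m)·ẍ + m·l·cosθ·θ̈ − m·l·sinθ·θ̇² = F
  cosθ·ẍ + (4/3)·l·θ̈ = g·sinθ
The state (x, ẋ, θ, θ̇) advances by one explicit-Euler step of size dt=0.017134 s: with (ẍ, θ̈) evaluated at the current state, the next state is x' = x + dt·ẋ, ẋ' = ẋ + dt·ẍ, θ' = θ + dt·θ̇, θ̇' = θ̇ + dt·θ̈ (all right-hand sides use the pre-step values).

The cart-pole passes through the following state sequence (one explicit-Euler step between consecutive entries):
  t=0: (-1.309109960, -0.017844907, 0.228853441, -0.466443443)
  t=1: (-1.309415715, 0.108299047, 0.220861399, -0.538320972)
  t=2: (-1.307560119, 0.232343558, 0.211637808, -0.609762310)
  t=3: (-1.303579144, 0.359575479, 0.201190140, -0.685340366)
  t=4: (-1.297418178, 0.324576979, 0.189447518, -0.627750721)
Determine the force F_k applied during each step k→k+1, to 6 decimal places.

step 0→1:
  ẍ = (ẋ'−ẋ)/dt = (0.108299047−-0.017844907)/0.017134 = 7.362201
  θ̈ = (θ̇'−θ̇)/dt = (-0.538320972−-0.466443443)/0.017134 = -4.195023
  sinθ=0.226861, cosθ=0.973927
  F = (M+m)·ẍ + m·l·cosθ·θ̈ − m·l·sinθ·θ̇² = 7.864723 + -0.348845 − 0.004214 = 7.511664
step 1→2:
  ẍ = (ẋ'−ẋ)/dt = (0.232343558−0.108299047)/0.017134 = 7.239670
  θ̈ = (θ̇'−θ̇)/dt = (-0.609762310−-0.538320972)/0.017134 = -4.169566
  sinθ=0.219070, cosθ=0.975709
  F = (M+m)·ẍ + m·l·cosθ·θ̈ − m·l·sinθ·θ̇² = 7.733828 + -0.347362 − 0.005420 = 7.381046
step 2→3:
  ẍ = (ẋ'−ẋ)/dt = (0.359575479−0.232343558)/0.017134 = 7.425699
  θ̈ = (θ̇'−θ̇)/dt = (-0.685340366−-0.609762310)/0.017134 = -4.410999
  sinθ=0.210061, cosθ=0.977688
  F = (M+m)·ẍ + m·l·cosθ·θ̈ − m·l·sinθ·θ̇² = 7.932555 + -0.368221 − 0.006669 = 7.557665
step 3→4:
  ẍ = (ẋ'−ẋ)/dt = (0.324576979−0.359575479)/0.017134 = -2.042635
  θ̈ = (θ̇'−θ̇)/dt = (-0.627750721−-0.685340366)/0.017134 = 3.361133
  sinθ=0.199836, cosθ=0.979829
  F = (M+m)·ẍ + m·l·cosθ·θ̈ − m·l·sinθ·θ̇² = -2.182059 + 0.281195 − 0.008014 = -1.908878

F_0 = 7.511664 N
F_1 = 7.381046 N
F_2 = 7.557665 N
F_3 = -1.908878 N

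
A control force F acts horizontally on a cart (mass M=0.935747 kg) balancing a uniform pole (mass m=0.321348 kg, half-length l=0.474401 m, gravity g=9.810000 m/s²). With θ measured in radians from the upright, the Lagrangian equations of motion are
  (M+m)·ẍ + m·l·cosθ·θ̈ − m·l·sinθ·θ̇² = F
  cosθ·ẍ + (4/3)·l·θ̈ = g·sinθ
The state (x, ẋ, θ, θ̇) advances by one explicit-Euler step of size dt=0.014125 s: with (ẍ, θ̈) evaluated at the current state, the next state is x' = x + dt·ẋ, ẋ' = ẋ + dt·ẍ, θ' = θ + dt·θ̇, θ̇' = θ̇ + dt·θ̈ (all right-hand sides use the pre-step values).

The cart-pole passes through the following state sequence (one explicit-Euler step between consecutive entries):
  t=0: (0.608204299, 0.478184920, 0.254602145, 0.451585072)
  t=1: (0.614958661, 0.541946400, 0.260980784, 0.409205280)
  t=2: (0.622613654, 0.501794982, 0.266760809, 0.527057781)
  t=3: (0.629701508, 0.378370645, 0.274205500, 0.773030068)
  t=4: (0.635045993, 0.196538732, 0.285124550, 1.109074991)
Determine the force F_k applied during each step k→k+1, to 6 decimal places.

step 0→1:
  ẍ = (ẋ'−ẋ)/dt = (0.541946400−0.478184920)/0.014125 = 4.514087
  θ̈ = (θ̇'−θ̇)/dt = (0.409205280−0.451585072)/0.014125 = -3.000339
  sinθ=0.251860, cosθ=0.967764
  F = (M+m)·ẍ + m·l·cosθ·θ̈ − m·l·sinθ·θ̇² = 5.674636 + -0.442650 − 0.007830 = 5.224156
step 1→2:
  ẍ = (ẋ'−ẋ)/dt = (0.501794982−0.541946400)/0.014125 = -2.842578
  θ̈ = (θ̇'−θ̇)/dt = (0.527057781−0.409205280)/0.014125 = 8.343540
  sinθ=0.258028, cosθ=0.966137
  F = (M+m)·ẍ + m·l·cosθ·θ̈ − m·l·sinθ·θ̇² = -3.573391 + 1.228883 − 0.006587 = -2.351095
step 2→3:
  ẍ = (ẋ'−ẋ)/dt = (0.378370645−0.501794982)/0.014125 = -8.738006
  θ̈ = (θ̇'−θ̇)/dt = (0.773030068−0.527057781)/0.014125 = 17.413967
  sinθ=0.263608, cosθ=0.964630
  F = (M+m)·ẍ + m·l·cosθ·θ̈ − m·l·sinθ·θ̇² = -10.984504 + 2.560823 − 0.011163 = -8.434844
step 3→4:
  ẍ = (ẋ'−ẋ)/dt = (0.196538732−0.378370645)/0.014125 = -12.873056
  θ̈ = (θ̇'−θ̇)/dt = (1.109074991−0.773030068)/0.014125 = 23.790791
  sinθ=0.270782, cosθ=0.962641
  F = (M+m)·ẍ + m·l·cosθ·θ̈ − m·l·sinθ·θ̇² = -16.182654 + 3.491357 − 0.024668 = -12.715965

F_0 = 5.224156 N
F_1 = -2.351095 N
F_2 = -8.434844 N
F_3 = -12.715965 N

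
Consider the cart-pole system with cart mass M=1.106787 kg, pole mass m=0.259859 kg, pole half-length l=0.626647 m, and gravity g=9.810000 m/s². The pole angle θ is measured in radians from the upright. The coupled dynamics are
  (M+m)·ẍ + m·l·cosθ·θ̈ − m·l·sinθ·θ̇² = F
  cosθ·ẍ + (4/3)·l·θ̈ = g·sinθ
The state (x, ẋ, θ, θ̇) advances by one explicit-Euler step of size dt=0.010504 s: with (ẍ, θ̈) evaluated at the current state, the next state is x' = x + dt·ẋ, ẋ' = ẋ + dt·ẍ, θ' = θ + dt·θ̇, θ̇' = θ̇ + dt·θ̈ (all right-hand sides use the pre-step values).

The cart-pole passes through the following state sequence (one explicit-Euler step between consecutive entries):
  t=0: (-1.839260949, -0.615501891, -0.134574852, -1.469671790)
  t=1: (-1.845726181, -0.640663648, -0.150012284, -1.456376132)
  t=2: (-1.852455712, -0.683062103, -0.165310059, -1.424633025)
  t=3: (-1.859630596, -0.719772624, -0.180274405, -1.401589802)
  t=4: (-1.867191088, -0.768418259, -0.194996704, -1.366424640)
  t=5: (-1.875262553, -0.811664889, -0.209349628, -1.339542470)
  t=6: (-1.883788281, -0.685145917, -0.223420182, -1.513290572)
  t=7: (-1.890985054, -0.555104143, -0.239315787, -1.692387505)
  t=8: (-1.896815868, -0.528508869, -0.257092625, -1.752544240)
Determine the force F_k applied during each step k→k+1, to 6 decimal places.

F_0 = -3.022281 N
F_1 = -4.978150 N
F_2 = -4.369556 N
F_3 = -5.735472 N
F_4 = -5.158939 N
F_5 = 13.887008 N
F_6 = 14.294526 N
F_7 = 2.664781 N

step 0→1:
  ẍ = (ẋ'−ẋ)/dt = (-0.640663648−-0.615501891)/0.010504 = -2.395445
  θ̈ = (θ̇'−θ̇)/dt = (-1.456376132−-1.469671790)/0.010504 = 1.265771
  sinθ=-0.134169, cosθ=0.990958
  F = (M+m)·ẍ + m·l·cosθ·θ̈ − m·l·sinθ·θ̇² = -3.273726 + 0.204254 − -0.047190 = -3.022281
step 1→2:
  ẍ = (ẋ'−ẋ)/dt = (-0.683062103−-0.640663648)/0.010504 = -4.036410
  θ̈ = (θ̇'−θ̇)/dt = (-1.424633025−-1.456376132)/0.010504 = 3.022002
  sinθ=-0.149450, cosθ=0.988769
  F = (M+m)·ẍ + m·l·cosθ·θ̈ − m·l·sinθ·θ̇² = -5.516344 + 0.486576 − -0.051618 = -4.978150
step 2→3:
  ẍ = (ẋ'−ẋ)/dt = (-0.719772624−-0.683062103)/0.010504 = -3.494909
  θ̈ = (θ̇'−θ̇)/dt = (-1.401589802−-1.424633025)/0.010504 = 2.193757
  sinθ=-0.164558, cosθ=0.986367
  F = (M+m)·ẍ + m·l·cosθ·θ̈ − m·l·sinθ·θ̇² = -4.776303 + 0.352361 − -0.054386 = -4.369556
step 3→4:
  ẍ = (ẋ'−ẋ)/dt = (-0.768418259−-0.719772624)/0.010504 = -4.631153
  θ̈ = (θ̇'−θ̇)/dt = (-1.366424640−-1.401589802)/0.010504 = 3.347788
  sinθ=-0.179300, cosθ=0.983795
  F = (M+m)·ẍ + m·l·cosθ·θ̈ − m·l·sinθ·θ̇² = -6.329147 + 0.536319 − -0.057356 = -5.735472
step 4→5:
  ẍ = (ẋ'−ẋ)/dt = (-0.811664889−-0.768418259)/0.010504 = -4.117158
  θ̈ = (θ̇'−θ̇)/dt = (-1.339542470−-1.366424640)/0.010504 = 2.559232
  sinθ=-0.193763, cosθ=0.981048
  F = (M+m)·ẍ + m·l·cosθ·θ̈ − m·l·sinθ·θ̇² = -5.626698 + 0.408847 − -0.058912 = -5.158939
step 5→6:
  ẍ = (ẋ'−ẋ)/dt = (-0.685145917−-0.811664889)/0.010504 = 12.044837
  θ̈ = (θ̇'−θ̇)/dt = (-1.513290572−-1.339542470)/0.010504 = -16.541137
  sinθ=-0.207824, cosθ=0.978166
  F = (M+m)·ẍ + m·l·cosθ·θ̈ − m·l·sinθ·θ̇² = 16.461029 + -2.634746 − -0.060725 = 13.887008
step 6→7:
  ẍ = (ẋ'−ẋ)/dt = (-0.555104143−-0.685145917)/0.010504 = 12.380215
  θ̈ = (θ̇'−θ̇)/dt = (-1.692387505−-1.513290572)/0.010504 = -17.050355
  sinθ=-0.221566, cosθ=0.975145
  F = (M+m)·ẍ + m·l·cosθ·θ̈ − m·l·sinθ·θ̇² = 16.919371 + -2.707469 − -0.082624 = 14.294526
step 7→8:
  ẍ = (ẋ'−ẋ)/dt = (-0.528508869−-0.555104143)/0.010504 = 2.531919
  θ̈ = (θ̇'−θ̇)/dt = (-1.752544240−-1.692387505)/0.010504 = -5.727031
  sinθ=-0.237038, cosθ=0.971500
  F = (M+m)·ẍ + m·l·cosθ·θ̈ − m·l·sinθ·θ̇² = 3.460237 + -0.906011 − -0.110555 = 2.664781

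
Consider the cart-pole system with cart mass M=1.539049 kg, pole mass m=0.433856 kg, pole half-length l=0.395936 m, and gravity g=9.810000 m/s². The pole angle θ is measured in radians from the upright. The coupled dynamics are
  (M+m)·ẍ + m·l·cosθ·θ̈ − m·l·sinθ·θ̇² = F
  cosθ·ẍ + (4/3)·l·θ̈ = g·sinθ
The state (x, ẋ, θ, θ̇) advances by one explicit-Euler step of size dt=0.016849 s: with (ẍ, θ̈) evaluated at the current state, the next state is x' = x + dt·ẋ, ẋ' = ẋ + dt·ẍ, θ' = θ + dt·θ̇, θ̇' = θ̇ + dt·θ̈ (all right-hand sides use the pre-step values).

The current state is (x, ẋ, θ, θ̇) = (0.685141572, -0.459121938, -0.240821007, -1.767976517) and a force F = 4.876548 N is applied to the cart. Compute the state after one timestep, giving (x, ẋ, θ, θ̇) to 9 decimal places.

(0.677405826, -0.403621766, -0.270609643, -1.944747380)

sinθ=-0.238500022, cosθ=0.971142492
temp = (F + m·l·θ̇²·sinθ)/(M+m) = (4.876548 + -0.128059560)/1.972905 = 2.406851034
θ̈ = (g·sinθ − cosθ·temp)/(l·(4/3 − m·cos²θ/(M+m))) = -10.491475048
ẍ = temp − m·l·θ̈·cosθ/(M+m) = 3.293974229
Euler: x'=0.685141572+0.016849·-0.459121938=0.677405826, ẋ'=-0.459121938+0.016849·3.293974229=-0.403621766
       θ'=-0.240821007+0.016849·-1.767976517=-0.270609643, θ̇'=-1.767976517+0.016849·-10.491475048=-1.944747380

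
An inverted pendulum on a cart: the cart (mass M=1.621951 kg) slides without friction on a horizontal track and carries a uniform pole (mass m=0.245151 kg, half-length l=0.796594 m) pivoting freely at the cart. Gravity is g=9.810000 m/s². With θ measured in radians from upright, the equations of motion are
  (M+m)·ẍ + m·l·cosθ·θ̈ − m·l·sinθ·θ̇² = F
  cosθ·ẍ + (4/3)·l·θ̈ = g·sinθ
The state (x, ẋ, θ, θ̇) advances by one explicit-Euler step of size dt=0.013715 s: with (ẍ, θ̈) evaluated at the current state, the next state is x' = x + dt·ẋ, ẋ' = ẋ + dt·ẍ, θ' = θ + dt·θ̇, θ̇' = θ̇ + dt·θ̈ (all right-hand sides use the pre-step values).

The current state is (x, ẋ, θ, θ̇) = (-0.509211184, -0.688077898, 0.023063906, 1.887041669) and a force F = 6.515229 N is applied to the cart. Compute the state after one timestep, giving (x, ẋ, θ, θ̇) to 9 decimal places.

(-0.518648172, -0.635203165, 0.048944682, 1.840194249)

sinθ=0.023061861, cosθ=0.999734040
temp = (F + m·l·θ̇²·sinθ)/(M+m) = (6.515229 + 0.016037181)/1.867102 = 3.498076796
θ̈ = (g·sinθ − cosθ·temp)/(l·(4/3 − m·cos²θ/(M+m))) = -3.415779803
ẍ = temp − m·l·θ̈·cosθ/(M+m) = 3.855248464
Euler: x'=-0.509211184+0.013715·-0.688077898=-0.518648172, ẋ'=-0.688077898+0.013715·3.855248464=-0.635203165
       θ'=0.023063906+0.013715·1.887041669=0.048944682, θ̇'=1.887041669+0.013715·-3.415779803=1.840194249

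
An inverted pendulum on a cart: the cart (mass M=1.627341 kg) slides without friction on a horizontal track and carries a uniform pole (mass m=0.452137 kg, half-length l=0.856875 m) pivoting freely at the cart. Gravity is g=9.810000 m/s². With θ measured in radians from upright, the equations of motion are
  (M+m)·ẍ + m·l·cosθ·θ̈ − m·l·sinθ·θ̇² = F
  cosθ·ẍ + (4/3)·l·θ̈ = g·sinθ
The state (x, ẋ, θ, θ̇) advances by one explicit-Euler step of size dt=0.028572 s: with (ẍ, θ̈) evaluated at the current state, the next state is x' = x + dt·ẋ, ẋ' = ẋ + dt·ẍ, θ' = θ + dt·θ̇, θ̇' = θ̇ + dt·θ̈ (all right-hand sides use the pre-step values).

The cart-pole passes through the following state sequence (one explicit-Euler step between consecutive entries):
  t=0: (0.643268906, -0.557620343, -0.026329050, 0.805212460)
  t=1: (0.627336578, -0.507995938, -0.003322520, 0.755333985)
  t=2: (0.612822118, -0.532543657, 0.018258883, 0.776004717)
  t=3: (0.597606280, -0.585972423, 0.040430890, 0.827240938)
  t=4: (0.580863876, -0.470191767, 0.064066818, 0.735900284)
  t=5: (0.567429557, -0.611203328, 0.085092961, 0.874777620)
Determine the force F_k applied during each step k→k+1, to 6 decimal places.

step 0→1:
  ẍ = (ẋ'−ẋ)/dt = (-0.507995938−-0.557620343)/0.028572 = 1.736819
  θ̈ = (θ̇'−θ̇)/dt = (0.755333985−0.805212460)/0.028572 = -1.745712
  sinθ=-0.026326, cosθ=0.999653
  F = (M+m)·ẍ + m·l·cosθ·θ̈ − m·l·sinθ·θ̇² = 3.611678 + -0.676098 − -0.006613 = 2.942193
step 1→2:
  ẍ = (ẋ'−ẋ)/dt = (-0.532543657−-0.507995938)/0.028572 = -0.859153
  θ̈ = (θ̇'−θ̇)/dt = (0.776004717−0.755333985)/0.028572 = 0.723461
  sinθ=-0.003323, cosθ=0.999994
  F = (M+m)·ẍ + m·l·cosθ·θ̈ − m·l·sinθ·θ̇² = -1.786590 + 0.280285 − -0.000734 = -1.505570
step 2→3:
  ẍ = (ẋ'−ẋ)/dt = (-0.585972423−-0.532543657)/0.028572 = -1.869969
  θ̈ = (θ̇'−θ̇)/dt = (0.827240938−0.776004717)/0.028572 = 1.793232
  sinθ=0.018258, cosθ=0.999833
  F = (M+m)·ẍ + m·l·cosθ·θ̈ − m·l·sinθ·θ̇² = -3.888560 + 0.694627 − 0.004260 = -3.198193
step 3→4:
  ẍ = (ẋ'−ẋ)/dt = (-0.470191767−-0.585972423)/0.028572 = 4.052242
  θ̈ = (θ̇'−θ̇)/dt = (0.735900284−0.827240938)/0.028572 = -3.196859
  sinθ=0.040420, cosθ=0.999183
  F = (M+m)·ẍ + m·l·cosθ·θ̈ − m·l·sinθ·θ̇² = 8.426548 + -1.237531 − 0.010716 = 7.178301
step 4→5:
  ẍ = (ẋ'−ẋ)/dt = (-0.611203328−-0.470191767)/0.028572 = -4.935306
  θ̈ = (θ̇'−θ̇)/dt = (0.874777620−0.735900284)/0.028572 = 4.860610
  sinθ=0.064023, cosθ=0.997948
  F = (M+m)·ẍ + m·l·cosθ·θ̈ − m·l·sinθ·θ̇² = -10.262860 + 1.879258 − 0.013433 = -8.397035

F_0 = 2.942193 N
F_1 = -1.505570 N
F_2 = -3.198193 N
F_3 = 7.178301 N
F_4 = -8.397035 N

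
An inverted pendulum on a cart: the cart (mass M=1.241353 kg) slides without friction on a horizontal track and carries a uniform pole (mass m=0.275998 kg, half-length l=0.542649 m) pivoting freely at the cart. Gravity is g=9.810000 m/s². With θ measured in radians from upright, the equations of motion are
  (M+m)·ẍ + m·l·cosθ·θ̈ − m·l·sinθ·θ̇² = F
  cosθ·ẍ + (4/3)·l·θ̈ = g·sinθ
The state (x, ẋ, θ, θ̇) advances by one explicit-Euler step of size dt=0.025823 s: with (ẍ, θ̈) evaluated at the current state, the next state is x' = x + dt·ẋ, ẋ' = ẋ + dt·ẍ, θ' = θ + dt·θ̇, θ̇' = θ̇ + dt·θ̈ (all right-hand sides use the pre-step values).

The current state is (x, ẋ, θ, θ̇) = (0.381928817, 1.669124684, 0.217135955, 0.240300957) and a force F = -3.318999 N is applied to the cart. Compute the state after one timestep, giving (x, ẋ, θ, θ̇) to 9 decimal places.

(0.425030624, 1.595872474, 0.223341247, 0.414593991)

sinθ=0.215433718, cosθ=0.976518465
temp = (F + m·l·θ̇²·sinθ)/(M+m) = (-3.318999 + 0.001863158)/1.517351 = -2.186136130
θ̈ = (g·sinθ − cosθ·temp)/(l·(4/3 − m·cos²θ/(M+m))) = 6.749526916
ẍ = temp − m·l·θ̈·cosθ/(M+m) = -2.836704104
Euler: x'=0.381928817+0.025823·1.669124684=0.425030624, ẋ'=1.669124684+0.025823·-2.836704104=1.595872474
       θ'=0.217135955+0.025823·0.240300957=0.223341247, θ̇'=0.240300957+0.025823·6.749526916=0.414593991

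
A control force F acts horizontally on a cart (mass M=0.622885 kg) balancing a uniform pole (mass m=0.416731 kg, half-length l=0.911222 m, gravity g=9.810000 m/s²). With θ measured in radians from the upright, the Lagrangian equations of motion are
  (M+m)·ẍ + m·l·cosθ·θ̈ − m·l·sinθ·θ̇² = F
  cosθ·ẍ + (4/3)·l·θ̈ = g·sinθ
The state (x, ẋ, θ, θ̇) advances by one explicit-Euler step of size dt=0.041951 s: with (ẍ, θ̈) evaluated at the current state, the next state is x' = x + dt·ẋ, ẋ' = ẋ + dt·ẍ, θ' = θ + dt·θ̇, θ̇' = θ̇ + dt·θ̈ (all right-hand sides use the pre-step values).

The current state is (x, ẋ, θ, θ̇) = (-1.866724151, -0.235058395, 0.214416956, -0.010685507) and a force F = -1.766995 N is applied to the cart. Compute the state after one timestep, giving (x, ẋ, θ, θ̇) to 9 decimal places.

(-1.876585086, -0.371143595, 0.213968688, 0.170830647)

sinθ=0.212777772, cosθ=0.977100619
temp = (F + m·l·θ̇²·sinθ)/(M+m) = (-1.766995 + 0.000009226)/1.039616 = -1.699652347
θ̈ = (g·sinθ − cosθ·temp)/(l·(4/3 − m·cos²θ/(M+m))) = 4.326861189
ẍ = temp − m·l·θ̈·cosθ/(M+m) = -3.243908360
Euler: x'=-1.866724151+0.041951·-0.235058395=-1.876585086, ẋ'=-0.235058395+0.041951·-3.243908360=-0.371143595
       θ'=0.214416956+0.041951·-0.010685507=0.213968688, θ̇'=-0.010685507+0.041951·4.326861189=0.170830647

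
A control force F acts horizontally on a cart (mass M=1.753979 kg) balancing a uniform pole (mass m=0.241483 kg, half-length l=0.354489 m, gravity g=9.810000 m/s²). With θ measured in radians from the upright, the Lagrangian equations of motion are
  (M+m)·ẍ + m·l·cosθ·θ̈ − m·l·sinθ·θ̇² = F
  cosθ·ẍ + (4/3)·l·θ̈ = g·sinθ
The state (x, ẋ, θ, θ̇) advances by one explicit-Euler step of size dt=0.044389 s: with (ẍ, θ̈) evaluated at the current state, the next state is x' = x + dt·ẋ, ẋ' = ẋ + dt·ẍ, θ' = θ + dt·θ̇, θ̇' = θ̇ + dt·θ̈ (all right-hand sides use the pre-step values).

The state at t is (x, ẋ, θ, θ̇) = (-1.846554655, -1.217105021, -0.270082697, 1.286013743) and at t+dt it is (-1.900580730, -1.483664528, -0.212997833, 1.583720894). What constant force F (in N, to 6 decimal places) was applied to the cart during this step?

F = -11.391828 N

ẍ = (ẋ'−ẋ)/dt = (-1.483664528−-1.217105021)/0.044389 = -6.005080
θ̈ = (θ̇'−θ̇)/dt = (1.583720894−1.286013743)/0.044389 = 6.706778
sinθ=-0.266811, cosθ=0.963749
F = (M+m)·ẍ + m·l·cosθ·θ̈ − m·l·sinθ·θ̇² = -11.982909 + 0.553308 − -0.037773 = -11.391828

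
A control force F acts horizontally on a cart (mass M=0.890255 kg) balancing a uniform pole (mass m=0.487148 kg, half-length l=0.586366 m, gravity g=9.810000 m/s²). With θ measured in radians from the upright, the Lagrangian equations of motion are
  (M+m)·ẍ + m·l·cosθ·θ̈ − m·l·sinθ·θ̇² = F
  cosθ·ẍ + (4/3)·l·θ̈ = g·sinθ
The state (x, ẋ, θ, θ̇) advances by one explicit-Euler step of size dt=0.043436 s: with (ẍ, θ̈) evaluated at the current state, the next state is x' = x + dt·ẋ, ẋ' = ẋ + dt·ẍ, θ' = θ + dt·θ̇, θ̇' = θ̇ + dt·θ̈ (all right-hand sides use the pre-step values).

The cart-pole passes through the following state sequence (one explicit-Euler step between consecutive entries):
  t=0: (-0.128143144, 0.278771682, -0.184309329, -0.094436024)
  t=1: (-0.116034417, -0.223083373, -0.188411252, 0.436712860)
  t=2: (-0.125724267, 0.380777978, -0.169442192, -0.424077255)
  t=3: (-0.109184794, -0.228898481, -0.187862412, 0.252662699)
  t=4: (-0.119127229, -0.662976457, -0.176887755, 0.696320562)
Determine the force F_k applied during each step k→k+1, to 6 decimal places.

step 0→1:
  ẍ = (ẋ'−ẋ)/dt = (-0.223083373−0.278771682)/0.043436 = -11.553897
  θ̈ = (θ̇'−θ̇)/dt = (0.436712860−-0.094436024)/0.043436 = 12.228310
  sinθ=-0.183268, cosθ=0.983063
  F = (M+m)·ẍ + m·l·cosθ·θ̈ − m·l·sinθ·θ̇² = -15.914372 + 3.433820 − -0.000467 = -12.480085
step 1→2:
  ẍ = (ẋ'−ẋ)/dt = (0.380777978−-0.223083373)/0.043436 = 13.902324
  θ̈ = (θ̇'−θ̇)/dt = (-0.424077255−0.436712860)/0.043436 = -19.817435
  sinθ=-0.187299, cosθ=0.982303
  F = (M+m)·ẍ + m·l·cosθ·θ̈ − m·l·sinθ·θ̇² = 19.149103 + -5.560613 − -0.010204 = 13.598694
step 2→3:
  ẍ = (ẋ'−ẋ)/dt = (-0.228898481−0.380777978)/0.043436 = -14.036202
  θ̈ = (θ̇'−θ̇)/dt = (0.252662699−-0.424077255)/0.043436 = 15.580163
  sinθ=-0.168633, cosθ=0.985679
  F = (M+m)·ẍ + m·l·cosθ·θ̈ − m·l·sinθ·θ̇² = -19.333506 + 4.386693 − -0.008663 = -14.938151
step 3→4:
  ẍ = (ẋ'−ẋ)/dt = (-0.662976457−-0.228898481)/0.043436 = -9.993507
  θ̈ = (θ̇'−θ̇)/dt = (0.696320562−0.252662699)/0.043436 = 10.214059
  sinθ=-0.186759, cosθ=0.982406
  F = (M+m)·ẍ + m·l·cosθ·θ̈ − m·l·sinθ·θ̇² = -13.765087 + 2.866282 − -0.003406 = -10.895399

F_0 = -12.480085 N
F_1 = 13.598694 N
F_2 = -14.938151 N
F_3 = -10.895399 N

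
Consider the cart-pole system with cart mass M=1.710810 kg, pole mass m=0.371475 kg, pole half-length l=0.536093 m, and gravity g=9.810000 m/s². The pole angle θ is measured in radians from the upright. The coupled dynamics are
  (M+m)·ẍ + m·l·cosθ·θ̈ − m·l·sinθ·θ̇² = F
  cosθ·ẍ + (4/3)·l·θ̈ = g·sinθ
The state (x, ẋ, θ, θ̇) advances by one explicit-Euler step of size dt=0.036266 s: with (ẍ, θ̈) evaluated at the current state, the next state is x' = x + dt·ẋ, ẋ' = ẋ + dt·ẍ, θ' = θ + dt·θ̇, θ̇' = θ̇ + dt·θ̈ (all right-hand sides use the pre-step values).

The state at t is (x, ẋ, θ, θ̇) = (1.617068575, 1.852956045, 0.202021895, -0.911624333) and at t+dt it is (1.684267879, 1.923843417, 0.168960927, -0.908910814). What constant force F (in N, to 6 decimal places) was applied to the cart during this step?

ẍ = (ẋ'−ẋ)/dt = (1.923843417−1.852956045)/0.036266 = 1.954651
θ̈ = (θ̇'−θ̇)/dt = (-0.908910814−-0.911624333)/0.036266 = 0.074823
sinθ=0.200651, cosθ=0.979663
F = (M+m)·ẍ + m·l·cosθ·θ̈ − m·l·sinθ·θ̇² = 4.070140 + 0.014598 − 0.033208 = 4.051530

F = 4.051530 N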